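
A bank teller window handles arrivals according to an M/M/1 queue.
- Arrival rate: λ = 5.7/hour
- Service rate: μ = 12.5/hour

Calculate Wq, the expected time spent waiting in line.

First, compute utilization: ρ = λ/μ = 5.7/12.5 = 0.4560
For M/M/1: Wq = λ/(μ(μ-λ))
Wq = 5.7/(12.5 × (12.5-5.7))
Wq = 5.7/(12.5 × 6.80)
Wq = 0.06706 hours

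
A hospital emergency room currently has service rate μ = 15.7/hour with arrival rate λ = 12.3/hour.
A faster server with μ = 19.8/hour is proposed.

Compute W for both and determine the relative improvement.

System 1: ρ₁ = 12.3/15.7 = 0.7834, W₁ = 1/(15.7-12.3) = 0.29412
System 2: ρ₂ = 12.3/19.8 = 0.6212, W₂ = 1/(19.8-12.3) = 0.13333
Improvement: (W₁-W₂)/W₁ = (0.29412-0.13333)/0.29412 = 54.67%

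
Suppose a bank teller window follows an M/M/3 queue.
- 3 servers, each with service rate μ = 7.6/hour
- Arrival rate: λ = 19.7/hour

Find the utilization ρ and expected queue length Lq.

Traffic intensity: ρ = λ/(cμ) = 19.7/(3×7.6) = 0.8640
Since ρ = 0.8640 < 1, system is stable.
Offered load a = λ/μ = cρ = 19.7/7.6 = 2.5921
P₀ = [ Σₙ₌₀^2 aⁿ/n! + a^3/(3!(1-ρ)) ]⁻¹
Σ = a^0/0! + a^1/1! + a^2/2! = 1.0000 + 2.5921 + 3.3595 = 6.9516
a^3/(3!(1-ρ)) = 17.4164/(6 × 0.135965) = 21.3491
P₀ = 1/(6.9516 + 21.3491) = 0.03533
Lq = P₀·a^3·ρ / (3!(1-ρ)²) = 0.0353348 × 17.4164 × 0.864035 / (6 × 0.0184865) = 4.7939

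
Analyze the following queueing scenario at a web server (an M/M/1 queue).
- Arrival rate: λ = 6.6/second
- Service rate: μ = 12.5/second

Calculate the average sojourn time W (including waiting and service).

First, compute utilization: ρ = λ/μ = 6.6/12.5 = 0.5280
For M/M/1: W = 1/(μ-λ)
W = 1/(12.5-6.6) = 1/5.90
W = 0.1695 seconds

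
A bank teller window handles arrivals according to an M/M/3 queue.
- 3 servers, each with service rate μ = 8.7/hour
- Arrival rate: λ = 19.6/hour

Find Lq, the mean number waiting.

Traffic intensity: ρ = λ/(cμ) = 19.6/(3×8.7) = 0.7510
Since ρ = 0.7510 < 1, system is stable.
Offered load a = λ/μ = cρ = 19.6/8.7 = 2.2529
P₀ = [ Σₙ₌₀^2 aⁿ/n! + a^3/(3!(1-ρ)) ]⁻¹
Σ = a^0/0! + a^1/1! + a^2/2! = 1.0000 + 2.2529 + 2.5377 = 5.7906
a^3/(3!(1-ρ)) = 11.4343/(6 × 0.249042) = 7.6522
P₀ = 1/(5.7906 + 7.6522) = 0.07439
Lq = P₀·a^3·ρ / (3!(1-ρ)²) = 0.074389 × 11.4343 × 0.75096 / (6 × 0.062022) = 1.7165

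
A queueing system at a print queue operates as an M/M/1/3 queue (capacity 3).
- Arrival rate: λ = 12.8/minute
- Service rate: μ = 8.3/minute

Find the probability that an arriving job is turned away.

ρ = λ/μ = 12.8/8.3 = 1.5422
P₀ = (1-ρ)/(1-ρ^(K+1)) = (1-1.5422)/(1-1.5422^4) = -0.5422/-4.6567 = 0.1164
P_K = P₀×ρ^K = 0.11643 × 1.5422^3 = 0.11643 × 3.6679 = 0.4271
Blocking probability = 42.71%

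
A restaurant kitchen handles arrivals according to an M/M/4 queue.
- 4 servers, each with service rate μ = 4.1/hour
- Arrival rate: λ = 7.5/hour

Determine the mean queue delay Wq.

Traffic intensity: ρ = λ/(cμ) = 7.5/(4×4.1) = 0.4573
Since ρ = 0.4573 < 1, system is stable.
Offered load a = λ/μ = cρ = 7.5/4.1 = 1.8293
P₀ = [ Σₙ₌₀^3 aⁿ/n! + a^4/(4!(1-ρ)) ]⁻¹
Σ = a^0/0! + a^1/1! + a^2/2! + a^3/3! = 1.0000 + 1.8293 + 1.6731 + 1.0202 = 5.5226
a^4/(4!(1-ρ)) = 11.1972/(24 × 0.5427) = 0.8597
P₀ = 1/(5.5226 + 0.8597) = 0.1567
Lq = P₀·a^4·ρ / (4!(1-ρ)²) = 0.1567 × 11.1972 × 0.4573 / (24 × 0.2945) = 0.1135
Wq = Lq/λ = 0.113514/7.5 = 0.01514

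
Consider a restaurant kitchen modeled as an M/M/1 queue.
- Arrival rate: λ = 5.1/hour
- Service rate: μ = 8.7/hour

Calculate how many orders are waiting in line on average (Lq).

ρ = λ/μ = 5.1/8.7 = 0.5862
For M/M/1: Lq = λ²/(μ(μ-λ))
Lq = 26.01/(8.7 × 3.60)
Lq = 0.8305 orders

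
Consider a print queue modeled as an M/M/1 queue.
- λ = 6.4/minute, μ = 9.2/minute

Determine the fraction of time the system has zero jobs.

ρ = λ/μ = 6.4/9.2 = 0.6957
P(0) = 1 - ρ = 1 - 0.6957 = 0.3043
The server is idle 30.43% of the time.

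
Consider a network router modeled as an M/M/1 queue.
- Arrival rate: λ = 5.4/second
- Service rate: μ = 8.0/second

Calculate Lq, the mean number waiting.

ρ = λ/μ = 5.4/8.0 = 0.6750
For M/M/1: Lq = λ²/(μ(μ-λ))
Lq = 29.16/(8.0 × 2.60)
Lq = 1.4019 packets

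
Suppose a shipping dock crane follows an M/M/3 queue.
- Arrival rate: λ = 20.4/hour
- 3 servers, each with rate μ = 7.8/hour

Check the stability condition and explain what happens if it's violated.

Stability requires ρ = λ/(cμ) < 1
ρ = 20.4/(3 × 7.8) = 20.4/23.40 = 0.8718
Since 0.8718 < 1, the system is STABLE.
The servers are busy 87.18% of the time.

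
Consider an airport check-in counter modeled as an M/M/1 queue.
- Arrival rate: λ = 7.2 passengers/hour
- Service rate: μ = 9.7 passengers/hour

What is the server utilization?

Server utilization: ρ = λ/μ
ρ = 7.2/9.7 = 0.7423
The server is busy 74.23% of the time.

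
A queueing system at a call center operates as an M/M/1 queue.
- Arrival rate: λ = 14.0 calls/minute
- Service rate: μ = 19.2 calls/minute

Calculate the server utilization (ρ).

Server utilization: ρ = λ/μ
ρ = 14.0/19.2 = 0.7292
The server is busy 72.92% of the time.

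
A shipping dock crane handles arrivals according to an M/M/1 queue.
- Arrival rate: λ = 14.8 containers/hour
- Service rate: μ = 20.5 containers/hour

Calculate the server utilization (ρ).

Server utilization: ρ = λ/μ
ρ = 14.8/20.5 = 0.7220
The server is busy 72.20% of the time.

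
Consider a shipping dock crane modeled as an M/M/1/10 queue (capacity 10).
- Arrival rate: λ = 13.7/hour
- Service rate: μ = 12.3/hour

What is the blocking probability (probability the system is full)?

ρ = λ/μ = 13.7/12.3 = 1.11382
P₀ = (1-ρ)/(1-ρ^(K+1)) = (1-1.11382)/(1-1.11382^11) = -0.11382/-2.2731 = 0.05007
P_K = P₀×ρ^K = 0.05007 × 1.11382^10 = 0.05007 × 2.9387 = 0.1471
Blocking probability = 14.71%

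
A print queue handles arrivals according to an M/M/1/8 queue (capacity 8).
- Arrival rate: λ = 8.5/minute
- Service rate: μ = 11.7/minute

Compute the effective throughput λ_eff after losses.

ρ = λ/μ = 8.5/11.7 = 0.7264957
P₀ = (1-ρ)/(1-ρ^(K+1)) = (1-0.7264957)/(1-0.7264957^9) = 0.2735/0.9436 = 0.2898
P_K = P₀×ρ^K = 0.2898 × 0.7264957^8 = 0.2898 × 0.07760 = 0.02249
λ_eff = λ(1-P_K) = 8.5 × (1 - 0.02249) = 8.5 × 0.97751 = 8.3088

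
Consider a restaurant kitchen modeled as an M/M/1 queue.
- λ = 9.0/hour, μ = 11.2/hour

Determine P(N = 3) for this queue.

ρ = λ/μ = 9.0/11.2 = 0.8036
P(n) = (1-ρ)ρⁿ
P(3) = (1-0.8036) × 0.8036^3
P(3) = 0.1964 × 0.5189
P(3) = 0.1019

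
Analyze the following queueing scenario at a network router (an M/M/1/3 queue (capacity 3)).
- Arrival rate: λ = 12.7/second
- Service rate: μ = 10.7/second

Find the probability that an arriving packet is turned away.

ρ = λ/μ = 12.7/10.7 = 1.1869
P₀ = (1-ρ)/(1-ρ^(K+1)) = (1-1.1869)/(1-1.1869^4) = -0.1869/-0.9845 = 0.1898
P_K = P₀×ρ^K = 0.18984 × 1.1869^3 = 0.18984 × 1.6720 = 0.3174
Blocking probability = 31.74%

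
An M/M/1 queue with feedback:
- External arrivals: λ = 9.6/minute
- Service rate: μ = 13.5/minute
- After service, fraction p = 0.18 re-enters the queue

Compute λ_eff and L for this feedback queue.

Effective arrival rate: λ_eff = λ/(1-p) = 9.6/(1-0.18) = 9.6/0.82 = 11.70732
ρ = λ_eff/μ = 11.70732/13.5 = 0.867209
L = ρ/(1-ρ) = 0.867209/(1-0.867209) = 6.5306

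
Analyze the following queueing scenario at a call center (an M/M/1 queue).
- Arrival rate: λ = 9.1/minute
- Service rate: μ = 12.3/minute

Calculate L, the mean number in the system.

ρ = λ/μ = 9.1/12.3 = 0.7398
For M/M/1: L = λ/(μ-λ)
L = 9.1/(12.3-9.1) = 9.1/3.20
L = 2.8437 calls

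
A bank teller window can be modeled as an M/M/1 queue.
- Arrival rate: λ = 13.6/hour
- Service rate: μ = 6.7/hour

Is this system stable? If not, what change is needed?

Stability requires ρ = λ/(cμ) < 1
ρ = 13.6/(1 × 6.7) = 13.6/6.70 = 2.0299
Since 2.0299 ≥ 1, the system is UNSTABLE.
Queue grows without bound. Need μ > λ = 13.6.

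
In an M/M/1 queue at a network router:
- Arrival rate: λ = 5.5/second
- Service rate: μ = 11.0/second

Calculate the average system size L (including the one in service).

ρ = λ/μ = 5.5/11.0 = 0.5000
For M/M/1: L = λ/(μ-λ)
L = 5.5/(11.0-5.5) = 5.5/5.50
L = 1.0000 packets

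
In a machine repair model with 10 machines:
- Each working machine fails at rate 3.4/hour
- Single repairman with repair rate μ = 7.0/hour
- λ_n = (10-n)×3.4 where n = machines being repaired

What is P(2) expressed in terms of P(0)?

P(2)/P(0) = ∏_{i=0}^{2-1} λ_i/μ_{i+1}
= (10-0)×3.4/7.0 × (10-1)×3.4/7.0
= 21.2327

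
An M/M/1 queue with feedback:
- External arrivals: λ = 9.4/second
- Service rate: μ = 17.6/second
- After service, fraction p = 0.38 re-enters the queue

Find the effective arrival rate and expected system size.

Effective arrival rate: λ_eff = λ/(1-p) = 9.4/(1-0.38) = 9.4/0.62 = 15.1613
ρ = λ_eff/μ = 15.1613/17.6 = 0.861437
L = ρ/(1-ρ) = 0.861437/(1-0.861437) = 6.2169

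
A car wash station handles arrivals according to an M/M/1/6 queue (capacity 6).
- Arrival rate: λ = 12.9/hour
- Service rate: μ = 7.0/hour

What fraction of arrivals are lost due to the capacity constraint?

ρ = λ/μ = 12.9/7.0 = 1.8429
P₀ = (1-ρ)/(1-ρ^(K+1)) = (1-1.8429)/(1-1.8429^7) = -0.8429/-71.1959 = 0.01184
P_K = P₀×ρ^K = 0.01184 × 1.8429^6 = 0.01184 × 39.1751 = 0.4638
Blocking probability = 46.38%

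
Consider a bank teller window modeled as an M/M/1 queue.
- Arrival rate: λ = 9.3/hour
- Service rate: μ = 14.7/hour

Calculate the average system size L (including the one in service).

ρ = λ/μ = 9.3/14.7 = 0.6327
For M/M/1: L = λ/(μ-λ)
L = 9.3/(14.7-9.3) = 9.3/5.40
L = 1.7222 transactions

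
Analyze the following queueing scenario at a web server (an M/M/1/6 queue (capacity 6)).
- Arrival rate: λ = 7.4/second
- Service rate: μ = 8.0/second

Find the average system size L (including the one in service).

ρ = λ/μ = 7.4/8.0 = 0.9250
P₀ = (1-ρ)/(1-ρ^(K+1)) = (1-0.9250)/(1-0.9250^7) = 0.07500/0.4206 = 0.1783
P_K = P₀×ρ^K = 0.1783 × 0.9250^6 = 0.1783 × 0.6264 = 0.1117
L = ρ[1 - (K+1)ρ^K + Kρ^(K+1)] / [(1-ρ)(1-ρ^(K+1))]
L = 0.9250 × (1 - 7×0.62640 + 6×0.57942) / ((1 - 0.9250) × (1 - 0.57942)) = 2.6897 requests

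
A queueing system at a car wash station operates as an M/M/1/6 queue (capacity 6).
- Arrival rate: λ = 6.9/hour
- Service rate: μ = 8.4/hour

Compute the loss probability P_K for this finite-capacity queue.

ρ = λ/μ = 6.9/8.4 = 0.82143
P₀ = (1-ρ)/(1-ρ^(K+1)) = (1-0.82143)/(1-0.82143^7) = 0.17857/0.74766 = 0.2388
P_K = P₀×ρ^K = 0.23884 × 0.82143^6 = 0.23884 × 0.30720 = 0.07337
Blocking probability = 7.34%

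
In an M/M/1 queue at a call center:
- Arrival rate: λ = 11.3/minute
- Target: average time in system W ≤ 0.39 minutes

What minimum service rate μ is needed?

For M/M/1: W = 1/(μ-λ)
Need W ≤ 0.39, so 1/(μ-λ) ≤ 0.39
μ - λ ≥ 1/0.39 = 2.5641
μ ≥ 11.3 + 2.5641 = 13.8641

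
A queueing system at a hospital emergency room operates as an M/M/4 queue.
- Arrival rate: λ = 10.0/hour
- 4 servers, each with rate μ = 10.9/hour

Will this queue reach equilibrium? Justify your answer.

Stability requires ρ = λ/(cμ) < 1
ρ = 10.0/(4 × 10.9) = 10.0/43.60 = 0.2294
Since 0.2294 < 1, the system is STABLE.
The servers are busy 22.94% of the time.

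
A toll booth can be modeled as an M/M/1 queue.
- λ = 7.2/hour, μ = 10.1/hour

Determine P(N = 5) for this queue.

ρ = λ/μ = 7.2/10.1 = 0.71287
P(n) = (1-ρ)ρⁿ
P(5) = (1-0.71287) × 0.71287^5
P(5) = 0.2871 × 0.1841
P(5) = 0.05286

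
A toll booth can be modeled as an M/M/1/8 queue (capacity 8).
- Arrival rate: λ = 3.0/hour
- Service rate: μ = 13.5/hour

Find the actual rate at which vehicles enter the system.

ρ = λ/μ = 3.0/13.5 = 0.22222
P₀ = (1-ρ)/(1-ρ^(K+1)) = (1-0.22222)/(1-0.22222^9) = 0.7778/1.0000 = 0.7778
P_K = P₀×ρ^K = 0.77778 × 0.22222^8 = 0.77778 × 0.0000059466 = 0.000004625
λ_eff = λ(1-P_K) = 3.0 × (1 - 0.000004625) = 3.0 × 1.0000 = 3.0000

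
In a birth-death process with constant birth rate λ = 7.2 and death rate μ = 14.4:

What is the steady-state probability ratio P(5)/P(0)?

For constant rates: P(n)/P(0) = (λ/μ)^n
P(5)/P(0) = (7.2/14.4)^5 = 0.5000^5 = 0.03125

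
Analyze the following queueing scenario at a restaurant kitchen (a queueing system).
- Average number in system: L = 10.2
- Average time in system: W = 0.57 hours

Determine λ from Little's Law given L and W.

Little's Law: L = λW, so λ = L/W
λ = 10.2/0.57 = 17.8947 orders/hour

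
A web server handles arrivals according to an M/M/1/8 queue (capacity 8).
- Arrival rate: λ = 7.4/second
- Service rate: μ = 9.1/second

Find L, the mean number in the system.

ρ = λ/μ = 7.4/9.1 = 0.81319
P₀ = (1-ρ)/(1-ρ^(K+1)) = (1-0.81319)/(1-0.81319^9) = 0.1868/0.8445 = 0.2212
P_K = P₀×ρ^K = 0.22121 × 0.81319^8 = 0.22121 × 0.19122 = 0.04230
L = ρ[1 - (K+1)ρ^K + Kρ^(K+1)] / [(1-ρ)(1-ρ^(K+1))]
L = 0.81319 × (1 - 9×0.1912213 + 8×0.1554992) / ((1 - 0.81319) × (1 - 0.1554992)) = 2.6958 requests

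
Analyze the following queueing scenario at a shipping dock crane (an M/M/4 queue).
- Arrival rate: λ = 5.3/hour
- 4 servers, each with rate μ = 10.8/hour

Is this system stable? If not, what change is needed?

Stability requires ρ = λ/(cμ) < 1
ρ = 5.3/(4 × 10.8) = 5.3/43.20 = 0.1227
Since 0.1227 < 1, the system is STABLE.
The servers are busy 12.27% of the time.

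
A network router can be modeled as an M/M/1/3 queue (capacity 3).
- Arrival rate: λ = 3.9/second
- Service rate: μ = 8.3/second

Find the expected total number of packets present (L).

ρ = λ/μ = 3.9/8.3 = 0.46988
P₀ = (1-ρ)/(1-ρ^(K+1)) = (1-0.46988)/(1-0.46988^4) = 0.53012/0.95125 = 0.5573
P_K = P₀×ρ^K = 0.55729 × 0.46988^3 = 0.55729 × 0.10374 = 0.05781
L = ρ[1 - (K+1)ρ^K + Kρ^(K+1)] / [(1-ρ)(1-ρ^(K+1))]
L = 0.46988 × (1 - 4×0.10374 + 3×0.048747) / ((1 - 0.46988) × (1 - 0.048747)) = 0.6814 packets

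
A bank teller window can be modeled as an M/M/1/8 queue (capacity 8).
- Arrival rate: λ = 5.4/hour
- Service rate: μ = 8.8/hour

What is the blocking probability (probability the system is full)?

ρ = λ/μ = 5.4/8.8 = 0.61364
P₀ = (1-ρ)/(1-ρ^(K+1)) = (1-0.61364)/(1-0.61364^9) = 0.3864/0.9877 = 0.3912
P_K = P₀×ρ^K = 0.39119 × 0.61364^8 = 0.39119 × 0.020105 = 0.007865
Blocking probability = 0.79%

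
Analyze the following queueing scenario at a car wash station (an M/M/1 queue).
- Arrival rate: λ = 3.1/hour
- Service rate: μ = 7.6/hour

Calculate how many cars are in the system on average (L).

ρ = λ/μ = 3.1/7.6 = 0.4079
For M/M/1: L = λ/(μ-λ)
L = 3.1/(7.6-3.1) = 3.1/4.50
L = 0.6889 cars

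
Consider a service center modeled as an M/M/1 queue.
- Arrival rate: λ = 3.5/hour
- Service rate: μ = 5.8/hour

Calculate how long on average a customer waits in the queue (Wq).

First, compute utilization: ρ = λ/μ = 3.5/5.8 = 0.6034
For M/M/1: Wq = λ/(μ(μ-λ))
Wq = 3.5/(5.8 × (5.8-3.5))
Wq = 3.5/(5.8 × 2.30)
Wq = 0.2624 hours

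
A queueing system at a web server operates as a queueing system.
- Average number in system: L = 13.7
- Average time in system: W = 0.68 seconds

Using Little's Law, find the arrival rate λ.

Little's Law: L = λW, so λ = L/W
λ = 13.7/0.68 = 20.1471 requests/second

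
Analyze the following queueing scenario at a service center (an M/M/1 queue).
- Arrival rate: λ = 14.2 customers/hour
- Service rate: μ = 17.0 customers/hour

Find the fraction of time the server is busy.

Server utilization: ρ = λ/μ
ρ = 14.2/17.0 = 0.8353
The server is busy 83.53% of the time.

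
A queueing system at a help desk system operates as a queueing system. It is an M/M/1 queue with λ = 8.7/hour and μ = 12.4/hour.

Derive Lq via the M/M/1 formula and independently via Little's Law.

Method 1 (direct): Lq = λ²/(μ(μ-λ)) = 75.69/(12.4 × 3.70) = 1.6497

Method 2 (Little's Law):
W = 1/(μ-λ) = 1/3.70 = 0.27027
Wq = W - 1/μ = 0.27027 - 0.080645 = 0.189625
Lq = λWq = 8.7 × 0.189625 = 1.6497 ✔ (matches Method 1)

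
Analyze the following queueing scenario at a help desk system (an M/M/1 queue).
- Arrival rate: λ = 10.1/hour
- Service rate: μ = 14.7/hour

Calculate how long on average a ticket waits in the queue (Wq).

First, compute utilization: ρ = λ/μ = 10.1/14.7 = 0.6871
For M/M/1: Wq = λ/(μ(μ-λ))
Wq = 10.1/(14.7 × (14.7-10.1))
Wq = 10.1/(14.7 × 4.60)
Wq = 0.1494 hours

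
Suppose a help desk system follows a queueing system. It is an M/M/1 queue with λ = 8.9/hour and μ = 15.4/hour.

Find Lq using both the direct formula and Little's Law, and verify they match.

Method 1 (direct): Lq = λ²/(μ(μ-λ)) = 79.21/(15.4 × 6.50) = 0.7913

Method 2 (Little's Law):
W = 1/(μ-λ) = 1/6.50 = 0.15385
Wq = W - 1/μ = 0.15385 - 0.064935 = 0.08891
Lq = λWq = 8.9 × 0.08891 = 0.7913 ✔ (matches Method 1)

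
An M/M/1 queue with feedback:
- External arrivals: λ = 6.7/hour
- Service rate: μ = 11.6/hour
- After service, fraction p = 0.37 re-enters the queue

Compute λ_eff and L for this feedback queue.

Effective arrival rate: λ_eff = λ/(1-p) = 6.7/(1-0.37) = 6.7/0.63 = 10.634921
ρ = λ_eff/μ = 10.634921/11.6 = 0.9168035
L = ρ/(1-ρ) = 0.9168035/(1-0.9168035) = 11.0197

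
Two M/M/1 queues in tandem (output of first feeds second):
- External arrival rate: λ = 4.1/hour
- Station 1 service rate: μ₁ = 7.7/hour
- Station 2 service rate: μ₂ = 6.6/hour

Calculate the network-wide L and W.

By Jackson's theorem, each station behaves as independent M/M/1.
Station 1: ρ₁ = 4.1/7.7 = 0.5325, L₁ = ρ₁/(1-ρ₁) = λ/(μ₁-λ) = 4.1/3.60 = 1.1389
Station 2: ρ₂ = 4.1/6.6 = 0.6212, L₂ = ρ₂/(1-ρ₂) = λ/(μ₂-λ) = 4.1/2.50 = 1.6400
Total: L = L₁ + L₂ = 1.1389 + 1.6400 = 2.7789
W = L/λ = 2.7789/4.1 = 0.6778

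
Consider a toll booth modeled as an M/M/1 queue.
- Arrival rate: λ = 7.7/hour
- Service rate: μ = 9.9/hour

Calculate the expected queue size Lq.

ρ = λ/μ = 7.7/9.9 = 0.7778
For M/M/1: Lq = λ²/(μ(μ-λ))
Lq = 59.29/(9.9 × 2.20)
Lq = 2.7222 vehicles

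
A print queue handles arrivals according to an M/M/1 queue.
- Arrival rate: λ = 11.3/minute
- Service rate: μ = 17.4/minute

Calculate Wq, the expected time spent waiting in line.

First, compute utilization: ρ = λ/μ = 11.3/17.4 = 0.6494
For M/M/1: Wq = λ/(μ(μ-λ))
Wq = 11.3/(17.4 × (17.4-11.3))
Wq = 11.3/(17.4 × 6.10)
Wq = 0.1065 minutes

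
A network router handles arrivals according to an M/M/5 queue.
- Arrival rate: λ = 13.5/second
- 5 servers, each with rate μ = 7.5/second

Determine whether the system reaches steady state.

Stability requires ρ = λ/(cμ) < 1
ρ = 13.5/(5 × 7.5) = 13.5/37.50 = 0.3600
Since 0.3600 < 1, the system is STABLE.
The servers are busy 36.00% of the time.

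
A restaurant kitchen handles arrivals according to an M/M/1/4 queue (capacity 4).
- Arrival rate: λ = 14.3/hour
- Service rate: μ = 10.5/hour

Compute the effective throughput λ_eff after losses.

ρ = λ/μ = 14.3/10.5 = 1.3619
P₀ = (1-ρ)/(1-ρ^(K+1)) = (1-1.3619)/(1-1.3619^5) = -0.3619/-3.6852 = 0.09820
P_K = P₀×ρ^K = 0.09820 × 1.3619^4 = 0.09820 × 3.4402 = 0.3378
λ_eff = λ(1-P_K) = 14.3 × (1 - 0.33784) = 14.3 × 0.66216 = 9.4689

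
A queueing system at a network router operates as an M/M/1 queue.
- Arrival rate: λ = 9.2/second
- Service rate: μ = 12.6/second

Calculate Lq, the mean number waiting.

ρ = λ/μ = 9.2/12.6 = 0.7302
For M/M/1: Lq = λ²/(μ(μ-λ))
Lq = 84.64/(12.6 × 3.40)
Lq = 1.9757 packets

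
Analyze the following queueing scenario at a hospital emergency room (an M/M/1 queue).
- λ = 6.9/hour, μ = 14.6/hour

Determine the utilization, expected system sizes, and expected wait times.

Step 1: ρ = λ/μ = 6.9/14.6 = 0.4726
Step 2: L = λ/(μ-λ) = 6.9/7.70 = 0.8961
Step 3: Lq = λ²/(μ(μ-λ)) = 47.61/(14.6×7.70) = 0.4235
Step 4: W = 1/(μ-λ) = 1/7.70 = 0.12987
Step 5: Wq = λ/(μ(μ-λ)) = 6.9/(14.6×7.70) = 0.06138
Step 6: P(0) = 1-ρ = 0.5274
Verify: L = λW = 6.9×0.12987 = 0.8961 ✔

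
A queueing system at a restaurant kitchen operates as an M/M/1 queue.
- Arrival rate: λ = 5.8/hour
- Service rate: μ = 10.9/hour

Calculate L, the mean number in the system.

ρ = λ/μ = 5.8/10.9 = 0.5321
For M/M/1: L = λ/(μ-λ)
L = 5.8/(10.9-5.8) = 5.8/5.10
L = 1.1373 orders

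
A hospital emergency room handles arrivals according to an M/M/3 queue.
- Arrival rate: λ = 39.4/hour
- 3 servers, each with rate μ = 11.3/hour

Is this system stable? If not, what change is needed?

Stability requires ρ = λ/(cμ) < 1
ρ = 39.4/(3 × 11.3) = 39.4/33.90 = 1.1622
Since 1.1622 ≥ 1, the system is UNSTABLE.
Need c > λ/μ = 39.4/11.3 = 3.49.
Minimum servers needed: c = 4.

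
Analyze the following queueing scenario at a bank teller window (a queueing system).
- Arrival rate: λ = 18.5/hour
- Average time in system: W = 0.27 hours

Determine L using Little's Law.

Little's Law: L = λW
L = 18.5 × 0.27 = 4.9950 transactions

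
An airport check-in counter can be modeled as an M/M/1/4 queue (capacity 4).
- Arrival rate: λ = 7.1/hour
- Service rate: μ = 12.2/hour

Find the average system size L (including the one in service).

ρ = λ/μ = 7.1/12.2 = 0.58197
P₀ = (1-ρ)/(1-ρ^(K+1)) = (1-0.58197)/(1-0.58197^5) = 0.4180/0.9332 = 0.4479
P_K = P₀×ρ^K = 0.44793 × 0.58197^4 = 0.44793 × 0.11471 = 0.05138
L = ρ[1 - (K+1)ρ^K + Kρ^(K+1)] / [(1-ρ)(1-ρ^(K+1))]
L = 0.58197 × (1 - 5×0.11471 + 4×0.066758) / ((1 - 0.58197) × (1 - 0.066758)) = 1.0345 passengers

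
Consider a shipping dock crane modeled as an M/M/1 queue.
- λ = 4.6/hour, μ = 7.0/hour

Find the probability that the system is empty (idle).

ρ = λ/μ = 4.6/7.0 = 0.6571
P(0) = 1 - ρ = 1 - 0.6571 = 0.3429
The server is idle 34.29% of the time.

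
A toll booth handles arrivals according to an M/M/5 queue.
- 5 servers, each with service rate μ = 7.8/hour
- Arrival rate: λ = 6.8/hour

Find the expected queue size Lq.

Traffic intensity: ρ = λ/(cμ) = 6.8/(5×7.8) = 0.1744
Since ρ = 0.1744 < 1, system is stable.
Offered load a = λ/μ = cρ = 6.8/7.8 = 0.8718
P₀ = [ Σₙ₌₀^4 aⁿ/n! + a^5/(5!(1-ρ)) ]⁻¹
Σ = a^0/0! + a^1/1! + a^2/2! + a^3/3! + a^4/4! = 1.0000 + 0.8718 + 0.3800 + 0.1104 + 0.02407 = 2.3863
a^5/(5!(1-ρ)) = 0.5036/(120 × 0.8256) = 0.005083
P₀ = 1/(2.3863 + 0.005083) = 0.4182
Lq = P₀·a^5·ρ / (5!(1-ρ)²) = 0.41817 × 0.50358 × 0.17436 / (120 × 0.68168) = 0.0004489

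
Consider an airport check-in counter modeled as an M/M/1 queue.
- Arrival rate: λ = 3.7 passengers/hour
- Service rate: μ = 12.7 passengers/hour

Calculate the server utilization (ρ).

Server utilization: ρ = λ/μ
ρ = 3.7/12.7 = 0.2913
The server is busy 29.13% of the time.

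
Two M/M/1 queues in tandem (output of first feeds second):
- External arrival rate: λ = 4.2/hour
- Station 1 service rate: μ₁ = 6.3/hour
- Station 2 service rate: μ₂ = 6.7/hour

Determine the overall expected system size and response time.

By Jackson's theorem, each station behaves as independent M/M/1.
Station 1: ρ₁ = 4.2/6.3 = 0.6667, L₁ = ρ₁/(1-ρ₁) = λ/(μ₁-λ) = 4.2/2.10 = 2.0000
Station 2: ρ₂ = 4.2/6.7 = 0.6269, L₂ = ρ₂/(1-ρ₂) = λ/(μ₂-λ) = 4.2/2.50 = 1.6800
Total: L = L₁ + L₂ = 2.0000 + 1.6800 = 3.6800
W = L/λ = 3.6800/4.2 = 0.8762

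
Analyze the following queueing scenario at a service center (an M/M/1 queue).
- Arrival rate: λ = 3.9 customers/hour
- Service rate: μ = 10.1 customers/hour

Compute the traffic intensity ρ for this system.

Server utilization: ρ = λ/μ
ρ = 3.9/10.1 = 0.3861
The server is busy 38.61% of the time.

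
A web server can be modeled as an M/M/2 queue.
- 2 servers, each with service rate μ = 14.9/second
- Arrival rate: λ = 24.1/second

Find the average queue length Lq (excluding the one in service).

Traffic intensity: ρ = λ/(cμ) = 24.1/(2×14.9) = 0.8087
Since ρ = 0.8087 < 1, system is stable.
Offered load a = λ/μ = cρ = 24.1/14.9 = 1.6174
P₀ = [ Σₙ₌₀^1 aⁿ/n! + a^2/(2!(1-ρ)) ]⁻¹
Σ = a^0/0! + a^1/1! = 1.0000 + 1.6174 = 2.6174
a^2/(2!(1-ρ)) = 2.61614/(2 × 0.191275) = 6.8387
P₀ = 1/(2.6174 + 6.8387) = 0.1058
Lq = P₀·a^2·ρ / (2!(1-ρ)²) = 0.10575 × 2.6161 × 0.80872 / (2 × 0.036586) = 3.0577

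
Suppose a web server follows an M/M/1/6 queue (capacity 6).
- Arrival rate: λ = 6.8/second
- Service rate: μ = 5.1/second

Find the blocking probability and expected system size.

ρ = λ/μ = 6.8/5.1 = 1.33333
P₀ = (1-ρ)/(1-ρ^(K+1)) = (1-1.33333)/(1-1.33333^7) = -0.33333/-6.4914 = 0.05135
P_K = P₀×ρ^K = 0.05135 × 1.33333^6 = 0.05135 × 5.6186 = 0.2885
Blocking probability P_6 = 0.2885 (28.85%)
L = ρ[1 - (K+1)ρ^K + Kρ^(K+1)] / [(1-ρ)(1-ρ^(K+1))]
L = 1.33333 × (1 - 7×5.61857 + 6×7.49141) / ((1 - 1.33333) × (1 - 7.49141)) = 4.0783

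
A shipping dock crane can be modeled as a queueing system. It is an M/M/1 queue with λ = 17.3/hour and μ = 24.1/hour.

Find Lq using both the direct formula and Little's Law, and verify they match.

Method 1 (direct): Lq = λ²/(μ(μ-λ)) = 299.29/(24.1 × 6.80) = 1.8263

Method 2 (Little's Law):
W = 1/(μ-λ) = 1/6.80 = 0.147059
Wq = W - 1/μ = 0.147059 - 0.0414938 = 0.105565
Lq = λWq = 17.3 × 0.105565 = 1.8263 ✔ (matches Method 1)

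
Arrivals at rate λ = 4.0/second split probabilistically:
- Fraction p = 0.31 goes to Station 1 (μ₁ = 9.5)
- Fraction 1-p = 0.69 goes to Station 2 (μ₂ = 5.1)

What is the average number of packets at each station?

Effective rates: λ₁ = 4.0×0.31 = 1.24, λ₂ = 4.0×0.69 = 2.76
Station 1: ρ₁ = 1.24/9.5 = 0.1305, L₁ = ρ₁/(1-ρ₁) = 0.1305/(1-0.1305) = 0.1501
Station 2: ρ₂ = 2.76/5.1 = 0.54118, L₂ = ρ₂/(1-ρ₂) = 0.54118/(1-0.54118) = 1.1795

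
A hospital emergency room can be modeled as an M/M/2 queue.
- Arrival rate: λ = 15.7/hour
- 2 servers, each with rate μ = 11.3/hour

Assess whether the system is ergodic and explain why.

Stability requires ρ = λ/(cμ) < 1
ρ = 15.7/(2 × 11.3) = 15.7/22.60 = 0.6947
Since 0.6947 < 1, the system is STABLE.
The servers are busy 69.47% of the time.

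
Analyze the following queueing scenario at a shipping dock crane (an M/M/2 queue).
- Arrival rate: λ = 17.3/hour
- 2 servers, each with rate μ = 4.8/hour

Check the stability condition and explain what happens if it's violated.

Stability requires ρ = λ/(cμ) < 1
ρ = 17.3/(2 × 4.8) = 17.3/9.60 = 1.8021
Since 1.8021 ≥ 1, the system is UNSTABLE.
Need c > λ/μ = 17.3/4.8 = 3.60.
Minimum servers needed: c = 4.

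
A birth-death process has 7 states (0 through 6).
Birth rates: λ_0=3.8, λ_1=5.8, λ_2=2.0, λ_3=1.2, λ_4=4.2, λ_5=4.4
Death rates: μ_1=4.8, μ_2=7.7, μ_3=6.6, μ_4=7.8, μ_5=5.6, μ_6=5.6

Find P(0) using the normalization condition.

Ratios P(n)/P(0) = (λ₀···λₙ₋₁)/(μ₁···μₙ):
P(1)/P(0) = (3.8)/(4.8) = 0.7917
P(2)/P(0) = (3.8×5.8)/(4.8×7.7) = 0.5963
P(3)/P(0) = (3.8×5.8×2.0)/(4.8×7.7×6.6) = 0.1807
P(4)/P(0) = (3.8×5.8×2.0×1.2)/(4.8×7.7×6.6×7.8) = 0.02780
P(5)/P(0) = (3.8×5.8×2.0×1.2×4.2)/(4.8×7.7×6.6×7.8×5.6) = 0.02085
P(6)/P(0) = (3.8×5.8×2.0×1.2×4.2×4.4)/(4.8×7.7×6.6×7.8×5.6×5.6) = 0.01638

Normalization: ∑ P(n) = 1
P(0) × (1.0000 + 0.7917 + 0.5963 + 0.1807 + 0.02780 + 0.02085 + 0.01638) = 1
P(0) × 2.6337 = 1
P(0) = 1/2.6337 = 0.3797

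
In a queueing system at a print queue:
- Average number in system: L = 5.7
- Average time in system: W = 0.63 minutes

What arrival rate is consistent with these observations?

Little's Law: L = λW, so λ = L/W
λ = 5.7/0.63 = 9.0476 jobs/minute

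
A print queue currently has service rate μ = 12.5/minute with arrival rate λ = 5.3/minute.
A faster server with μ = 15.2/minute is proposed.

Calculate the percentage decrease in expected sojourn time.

System 1: ρ₁ = 5.3/12.5 = 0.4240, W₁ = 1/(12.5-5.3) = 0.13889
System 2: ρ₂ = 5.3/15.2 = 0.3487, W₂ = 1/(15.2-5.3) = 0.10101
Improvement: (W₁-W₂)/W₁ = (0.13889-0.10101)/0.13889 = 27.27%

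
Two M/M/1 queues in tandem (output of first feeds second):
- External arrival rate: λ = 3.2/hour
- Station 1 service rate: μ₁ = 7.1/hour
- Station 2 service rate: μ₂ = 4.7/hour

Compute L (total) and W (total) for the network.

By Jackson's theorem, each station behaves as independent M/M/1.
Station 1: ρ₁ = 3.2/7.1 = 0.4507, L₁ = ρ₁/(1-ρ₁) = λ/(μ₁-λ) = 3.2/3.90 = 0.8205
Station 2: ρ₂ = 3.2/4.7 = 0.6809, L₂ = ρ₂/(1-ρ₂) = λ/(μ₂-λ) = 3.2/1.50 = 2.1333
Total: L = L₁ + L₂ = 0.8205 + 2.1333 = 2.9538
W = L/λ = 2.9538/3.2 = 0.9231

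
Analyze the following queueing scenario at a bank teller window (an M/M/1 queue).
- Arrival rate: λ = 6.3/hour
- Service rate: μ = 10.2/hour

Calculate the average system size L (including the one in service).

ρ = λ/μ = 6.3/10.2 = 0.6176
For M/M/1: L = λ/(μ-λ)
L = 6.3/(10.2-6.3) = 6.3/3.90
L = 1.6154 transactions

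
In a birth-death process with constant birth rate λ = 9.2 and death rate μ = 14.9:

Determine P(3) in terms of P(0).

For constant rates: P(n)/P(0) = (λ/μ)^n
P(3)/P(0) = (9.2/14.9)^3 = 0.61745^3 = 0.2354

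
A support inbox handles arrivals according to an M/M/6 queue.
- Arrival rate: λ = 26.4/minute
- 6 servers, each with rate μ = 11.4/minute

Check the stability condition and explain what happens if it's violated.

Stability requires ρ = λ/(cμ) < 1
ρ = 26.4/(6 × 11.4) = 26.4/68.40 = 0.3860
Since 0.3860 < 1, the system is STABLE.
The servers are busy 38.60% of the time.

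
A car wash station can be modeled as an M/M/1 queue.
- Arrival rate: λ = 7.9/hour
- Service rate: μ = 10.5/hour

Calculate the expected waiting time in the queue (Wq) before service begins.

First, compute utilization: ρ = λ/μ = 7.9/10.5 = 0.7524
For M/M/1: Wq = λ/(μ(μ-λ))
Wq = 7.9/(10.5 × (10.5-7.9))
Wq = 7.9/(10.5 × 2.60)
Wq = 0.2894 hours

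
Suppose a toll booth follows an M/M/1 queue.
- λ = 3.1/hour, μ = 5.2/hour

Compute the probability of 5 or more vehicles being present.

ρ = λ/μ = 3.1/5.2 = 0.59615
P(N ≥ n) = ρⁿ
P(N ≥ 5) = 0.59615^5
P(N ≥ 5) = 0.07530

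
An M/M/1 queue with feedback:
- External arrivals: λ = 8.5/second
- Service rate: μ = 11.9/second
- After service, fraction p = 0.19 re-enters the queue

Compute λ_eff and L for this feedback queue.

Effective arrival rate: λ_eff = λ/(1-p) = 8.5/(1-0.19) = 8.5/0.81 = 10.49383
ρ = λ_eff/μ = 10.49383/11.9 = 0.881834
L = ρ/(1-ρ) = 0.881834/(1-0.881834) = 7.4627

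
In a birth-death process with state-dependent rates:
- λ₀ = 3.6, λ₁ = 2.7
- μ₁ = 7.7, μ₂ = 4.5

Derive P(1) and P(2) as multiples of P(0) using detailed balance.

Balance equations:
State 0: λ₀P₀ = μ₁P₁ → P₁ = (λ₀/μ₁)P₀ = (3.6/7.7)P₀ = 0.4675P₀
State 1: P₂ = (λ₀λ₁)/(μ₁μ₂)P₀ = (3.6×2.7)/(7.7×4.5)P₀ = 0.2805P₀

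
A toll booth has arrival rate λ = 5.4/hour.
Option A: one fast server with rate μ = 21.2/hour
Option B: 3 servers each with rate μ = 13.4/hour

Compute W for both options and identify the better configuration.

Option A: single server μ = 21.2 (M/M/1)
  ρ_A = 5.4/21.2 = 0.2547
  W_A = 1/(μ-λ) = 1/(21.2-5.4) = 1/15.80 = 0.06329

Option B: 3 servers μ = 13.4 (M/M/3)
  ρ_B = λ/(cμ) = 5.4/(3×13.4) = 0.1343
  Offered load a = λ/μ = cρ = 5.4/13.4 = 0.4030
  P₀ = [ Σₙ₌₀^2 aⁿ/n! + a^3/(3!(1-ρ)) ]⁻¹
  Σ = a^0/0! + a^1/1! + a^2/2! = 1.0000 + 0.4030 + 0.08120 = 1.4842
  a^3/(3!(1-ρ)) = 0.06544/(6 × 0.8657) = 0.01260
  P₀ = 1/(1.4842 + 0.01260) = 0.6681
  Lq = P₀·a^3·ρ / (3!(1-ρ)²) = 0.6681 × 0.06544 × 0.1343 / (6 × 0.7494) = 0.001306
  Wq_B = Lq/λ = 0.001306/5.4 = 0.0002419
  W_B = Wq_B + 1/μ = 0.0002419 + 0.07463 = 0.07487

Since W_A = 0.06329 < W_B = 0.07487, Option A (single fast server) has the shorter time in system.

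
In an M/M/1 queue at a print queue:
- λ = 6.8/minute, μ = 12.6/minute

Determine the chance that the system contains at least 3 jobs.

ρ = λ/μ = 6.8/12.6 = 0.5397
P(N ≥ n) = ρⁿ
P(N ≥ 3) = 0.5397^3
P(N ≥ 3) = 0.1572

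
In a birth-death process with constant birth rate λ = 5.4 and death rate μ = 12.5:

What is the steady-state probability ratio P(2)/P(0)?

For constant rates: P(n)/P(0) = (λ/μ)^n
P(2)/P(0) = (5.4/12.5)^2 = 0.4320^2 = 0.1866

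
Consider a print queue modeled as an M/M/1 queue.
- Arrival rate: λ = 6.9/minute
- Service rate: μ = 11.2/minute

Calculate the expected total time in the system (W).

First, compute utilization: ρ = λ/μ = 6.9/11.2 = 0.6161
For M/M/1: W = 1/(μ-λ)
W = 1/(11.2-6.9) = 1/4.30
W = 0.2326 minutes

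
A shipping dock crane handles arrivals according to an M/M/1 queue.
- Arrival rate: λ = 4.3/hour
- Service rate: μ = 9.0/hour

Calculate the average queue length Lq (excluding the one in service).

ρ = λ/μ = 4.3/9.0 = 0.4778
For M/M/1: Lq = λ²/(μ(μ-λ))
Lq = 18.49/(9.0 × 4.70)
Lq = 0.4371 containers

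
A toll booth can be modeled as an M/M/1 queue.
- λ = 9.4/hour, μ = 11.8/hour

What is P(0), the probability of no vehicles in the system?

ρ = λ/μ = 9.4/11.8 = 0.7966
P(0) = 1 - ρ = 1 - 0.7966 = 0.2034
The server is idle 20.34% of the time.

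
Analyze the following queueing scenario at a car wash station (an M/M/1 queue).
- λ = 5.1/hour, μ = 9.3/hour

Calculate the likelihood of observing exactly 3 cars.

ρ = λ/μ = 5.1/9.3 = 0.5484
P(n) = (1-ρ)ρⁿ
P(3) = (1-0.5484) × 0.5484^3
P(3) = 0.45160 × 0.16493
P(3) = 0.07448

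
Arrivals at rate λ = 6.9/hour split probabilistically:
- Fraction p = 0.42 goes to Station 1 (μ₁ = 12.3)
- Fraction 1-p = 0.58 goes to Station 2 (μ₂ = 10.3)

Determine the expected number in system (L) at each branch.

Effective rates: λ₁ = 6.9×0.42 = 2.898, λ₂ = 6.9×0.58 = 4.002
Station 1: ρ₁ = 2.898/12.3 = 0.2356, L₁ = ρ₁/(1-ρ₁) = 0.2356/(1-0.2356) = 0.3082
Station 2: ρ₂ = 4.002/10.3 = 0.38854, L₂ = ρ₂/(1-ρ₂) = 0.38854/(1-0.38854) = 0.6354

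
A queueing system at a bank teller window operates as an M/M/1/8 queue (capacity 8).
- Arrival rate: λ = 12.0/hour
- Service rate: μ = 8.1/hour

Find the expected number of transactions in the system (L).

ρ = λ/μ = 12.0/8.1 = 1.48148
P₀ = (1-ρ)/(1-ρ^(K+1)) = (1-1.48148)/(1-1.48148^9) = -0.4815/-33.3765 = 0.01443
P_K = P₀×ρ^K = 0.014426 × 1.48148^8 = 0.014426 × 23.2042 = 0.3347
L = ρ[1 - (K+1)ρ^K + Kρ^(K+1)] / [(1-ρ)(1-ρ^(K+1))]
L = 1.48148 × (1 - 9×23.2042 + 8×34.3765) / ((1 - 1.48148) × (1 - 34.3765)) = 6.1927 transactions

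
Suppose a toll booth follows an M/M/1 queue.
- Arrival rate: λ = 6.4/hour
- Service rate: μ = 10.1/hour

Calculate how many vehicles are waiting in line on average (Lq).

ρ = λ/μ = 6.4/10.1 = 0.6337
For M/M/1: Lq = λ²/(μ(μ-λ))
Lq = 40.96/(10.1 × 3.70)
Lq = 1.0961 vehicles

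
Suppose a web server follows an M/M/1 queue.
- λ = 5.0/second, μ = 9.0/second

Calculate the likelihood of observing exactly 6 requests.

ρ = λ/μ = 5.0/9.0 = 0.5556
P(n) = (1-ρ)ρⁿ
P(6) = (1-0.5556) × 0.5556^6
P(6) = 0.4444 × 0.02942
P(6) = 0.01307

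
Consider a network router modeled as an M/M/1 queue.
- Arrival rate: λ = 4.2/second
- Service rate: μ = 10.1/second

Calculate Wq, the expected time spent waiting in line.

First, compute utilization: ρ = λ/μ = 4.2/10.1 = 0.4158
For M/M/1: Wq = λ/(μ(μ-λ))
Wq = 4.2/(10.1 × (10.1-4.2))
Wq = 4.2/(10.1 × 5.90)
Wq = 0.07048 seconds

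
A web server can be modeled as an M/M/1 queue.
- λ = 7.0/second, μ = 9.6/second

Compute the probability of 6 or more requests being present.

ρ = λ/μ = 7.0/9.6 = 0.7292
P(N ≥ n) = ρⁿ
P(N ≥ 6) = 0.7292^6
P(N ≥ 6) = 0.1503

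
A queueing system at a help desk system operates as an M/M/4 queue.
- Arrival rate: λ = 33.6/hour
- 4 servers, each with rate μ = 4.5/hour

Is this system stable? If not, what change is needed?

Stability requires ρ = λ/(cμ) < 1
ρ = 33.6/(4 × 4.5) = 33.6/18.00 = 1.8667
Since 1.8667 ≥ 1, the system is UNSTABLE.
Need c > λ/μ = 33.6/4.5 = 7.47.
Minimum servers needed: c = 8.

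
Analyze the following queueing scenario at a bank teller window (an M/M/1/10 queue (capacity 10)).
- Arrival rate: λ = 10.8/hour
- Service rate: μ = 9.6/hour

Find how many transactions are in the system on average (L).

ρ = λ/μ = 10.8/9.6 = 1.1250
P₀ = (1-ρ)/(1-ρ^(K+1)) = (1-1.1250)/(1-1.1250^11) = -0.1250/-2.6532 = 0.04711
P_K = P₀×ρ^K = 0.04711 × 1.1250^10 = 0.04711 × 3.2473 = 0.1530
L = ρ[1 - (K+1)ρ^K + Kρ^(K+1)] / [(1-ρ)(1-ρ^(K+1))]
L = 1.1250 × (1 - 11×3.247321 + 10×3.653236) / ((1 - 1.1250) × (1 - 3.653236)) = 6.1459 transactions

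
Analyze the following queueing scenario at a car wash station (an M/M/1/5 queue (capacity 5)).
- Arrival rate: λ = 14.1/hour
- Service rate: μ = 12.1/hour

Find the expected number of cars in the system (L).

ρ = λ/μ = 14.1/12.1 = 1.165289
P₀ = (1-ρ)/(1-ρ^(K+1)) = (1-1.165289)/(1-1.165289^6) = -0.1653/-1.5038 = 0.1099
P_K = P₀×ρ^K = 0.10991 × 1.165289^5 = 0.10991 × 2.1487 = 0.2362
L = ρ[1 - (K+1)ρ^K + Kρ^(K+1)] / [(1-ρ)(1-ρ^(K+1))]
L = 1.165289 × (1 - 6×2.148663 + 5×2.503813) / ((1 - 1.165289) × (1 - 2.503813)) = 2.9398 cars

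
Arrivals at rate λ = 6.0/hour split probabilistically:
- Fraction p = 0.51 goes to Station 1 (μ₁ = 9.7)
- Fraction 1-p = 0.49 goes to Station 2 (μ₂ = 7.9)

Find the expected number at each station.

Effective rates: λ₁ = 6.0×0.51 = 3.06, λ₂ = 6.0×0.49 = 2.94
Station 1: ρ₁ = 3.06/9.7 = 0.31546, L₁ = ρ₁/(1-ρ₁) = 0.31546/(1-0.31546) = 0.4608
Station 2: ρ₂ = 2.94/7.9 = 0.37215, L₂ = ρ₂/(1-ρ₂) = 0.37215/(1-0.37215) = 0.5927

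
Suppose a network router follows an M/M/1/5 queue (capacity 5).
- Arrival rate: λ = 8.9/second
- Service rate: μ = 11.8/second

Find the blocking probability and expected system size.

ρ = λ/μ = 8.9/11.8 = 0.754237
P₀ = (1-ρ)/(1-ρ^(K+1)) = (1-0.754237)/(1-0.754237^6) = 0.24576/0.81590 = 0.3012
P_K = P₀×ρ^K = 0.3012 × 0.754237^5 = 0.3012 × 0.2441 = 0.07352
Blocking probability P_5 = 0.07352 (7.35%)
L = ρ[1 - (K+1)ρ^K + Kρ^(K+1)] / [(1-ρ)(1-ρ^(K+1))]
L = 0.754237 × (1 - 6×0.244084 + 5×0.184097) / ((1 - 0.754237) × (1 - 0.184097)) = 1.7151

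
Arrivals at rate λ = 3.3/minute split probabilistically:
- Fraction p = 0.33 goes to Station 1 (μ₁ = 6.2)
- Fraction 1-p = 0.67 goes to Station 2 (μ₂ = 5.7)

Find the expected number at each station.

Effective rates: λ₁ = 3.3×0.33 = 1.089, λ₂ = 3.3×0.67 = 2.211
Station 1: ρ₁ = 1.089/6.2 = 0.17565, L₁ = ρ₁/(1-ρ₁) = 0.17565/(1-0.17565) = 0.2131
Station 2: ρ₂ = 2.211/5.7 = 0.3879, L₂ = ρ₂/(1-ρ₂) = 0.3879/(1-0.3879) = 0.6337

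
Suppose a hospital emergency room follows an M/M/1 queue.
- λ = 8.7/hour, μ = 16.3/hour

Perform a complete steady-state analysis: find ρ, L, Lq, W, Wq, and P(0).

Step 1: ρ = λ/μ = 8.7/16.3 = 0.5337
Step 2: L = λ/(μ-λ) = 8.7/7.60 = 1.1447
Step 3: Lq = λ²/(μ(μ-λ)) = 75.69/(16.3×7.60) = 0.6110
Step 4: W = 1/(μ-λ) = 1/7.60 = 0.13158
Step 5: Wq = λ/(μ(μ-λ)) = 8.7/(16.3×7.60) = 0.07023
Step 6: P(0) = 1-ρ = 0.4663
Verify: L = λW = 8.7×0.13158 = 1.1447 ✔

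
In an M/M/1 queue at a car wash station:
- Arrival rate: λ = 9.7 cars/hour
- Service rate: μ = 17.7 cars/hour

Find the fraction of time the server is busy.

Server utilization: ρ = λ/μ
ρ = 9.7/17.7 = 0.5480
The server is busy 54.80% of the time.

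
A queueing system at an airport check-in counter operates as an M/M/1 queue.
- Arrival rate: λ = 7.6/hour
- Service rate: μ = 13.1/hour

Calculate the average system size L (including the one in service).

ρ = λ/μ = 7.6/13.1 = 0.5802
For M/M/1: L = λ/(μ-λ)
L = 7.6/(13.1-7.6) = 7.6/5.50
L = 1.3818 passengers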